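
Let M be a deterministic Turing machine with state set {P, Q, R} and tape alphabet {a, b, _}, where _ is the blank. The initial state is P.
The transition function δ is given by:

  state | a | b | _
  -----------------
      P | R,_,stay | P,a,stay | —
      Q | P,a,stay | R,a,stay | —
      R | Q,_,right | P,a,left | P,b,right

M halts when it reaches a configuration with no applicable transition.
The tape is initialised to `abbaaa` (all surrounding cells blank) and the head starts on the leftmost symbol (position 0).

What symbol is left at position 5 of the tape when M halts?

P | [a]bbaaa_   read a → write _, move stay, go to R
R | [_]bbaaa_   read _ → write b, move right, go to P
P | b[b]baaa_   read b → write a, move stay, go to P
P | b[a]baaa_   read a → write _, move stay, go to R
R | b[_]baaa_   read _ → write b, move right, go to P
P | bb[b]aaa_   read b → write a, move stay, go to P
P | bb[a]aaa_   read a → write _, move stay, go to R
R | bb[_]aaa_   read _ → write b, move right, go to P
P | bbb[a]aa_   read a → write _, move stay, go to R
R | bbb[_]aa_   read _ → write b, move right, go to P
P | bbbb[a]a_   read a → write _, move stay, go to R
R | bbbb[_]a_   read _ → write b, move right, go to P
P | bbbbb[a]_   read a → write _, move stay, go to R
R | bbbbb[_]_   read _ → write b, move right, go to P
P | bbbbbb[_]
Cell 5 holds b when M halts.

b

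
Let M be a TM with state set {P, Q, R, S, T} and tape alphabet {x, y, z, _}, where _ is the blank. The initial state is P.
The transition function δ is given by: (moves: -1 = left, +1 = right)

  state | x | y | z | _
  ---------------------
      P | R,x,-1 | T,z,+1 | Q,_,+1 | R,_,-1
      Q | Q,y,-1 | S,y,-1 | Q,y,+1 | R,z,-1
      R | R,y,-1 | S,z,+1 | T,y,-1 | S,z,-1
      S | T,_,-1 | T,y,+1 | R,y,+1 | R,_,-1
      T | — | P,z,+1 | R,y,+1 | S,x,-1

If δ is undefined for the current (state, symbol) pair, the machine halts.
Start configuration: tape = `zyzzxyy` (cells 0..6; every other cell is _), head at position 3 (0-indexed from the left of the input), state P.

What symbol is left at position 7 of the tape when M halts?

y

state=P head=3 tape=zyz[z]xyy__   (P,z)→(Q,_,+1)
state=Q head=4 tape=zyz_[x]yy__   (Q,x)→(Q,y,-1)
state=Q head=3 tape=zyz[_]yyy__   (Q,_)→(R,z,-1)
state=R head=2 tape=zy[z]zyyy__   (R,z)→(T,y,-1)
state=T head=1 tape=z[y]yzyyy__   (T,y)→(P,z,+1)
state=P head=2 tape=zz[y]zyyy__   (P,y)→(T,z,+1)
state=T head=3 tape=zzz[z]yyy__   (T,z)→(R,y,+1)
state=R head=4 tape=zzzy[y]yy__   (R,y)→(S,z,+1)
state=S head=5 tape=zzzyz[y]y__   (S,y)→(T,y,+1)
state=T head=6 tape=zzzyzy[y]__   (T,y)→(P,z,+1)
state=P head=7 tape=zzzyzyz[_]_   (P,_)→(R,_,-1)
state=R head=6 tape=zzzyzy[z]__   (R,z)→(T,y,-1)
state=T head=5 tape=zzzyz[y]y__   (T,y)→(P,z,+1)
state=P head=6 tape=zzzyzz[y]__   (P,y)→(T,z,+1)
state=T head=7 tape=zzzyzzz[_]_   (T,_)→(S,x,-1)
state=S head=6 tape=zzzyzz[z]x_   (S,z)→(R,y,+1)
state=R head=7 tape=zzzyzzy[x]_   (R,x)→(R,y,-1)
state=R head=6 tape=zzzyzz[y]y_   (R,y)→(S,z,+1)
state=S head=7 tape=zzzyzzz[y]_   (S,y)→(T,y,+1)
state=T head=8 tape=zzzyzzzy[_]   (T,_)→(S,x,-1)
state=S head=7 tape=zzzyzzz[y]x   (S,y)→(T,y,+1)
state=T head=8 tape=zzzyzzzy[x]
Cell 7 holds y when M halts.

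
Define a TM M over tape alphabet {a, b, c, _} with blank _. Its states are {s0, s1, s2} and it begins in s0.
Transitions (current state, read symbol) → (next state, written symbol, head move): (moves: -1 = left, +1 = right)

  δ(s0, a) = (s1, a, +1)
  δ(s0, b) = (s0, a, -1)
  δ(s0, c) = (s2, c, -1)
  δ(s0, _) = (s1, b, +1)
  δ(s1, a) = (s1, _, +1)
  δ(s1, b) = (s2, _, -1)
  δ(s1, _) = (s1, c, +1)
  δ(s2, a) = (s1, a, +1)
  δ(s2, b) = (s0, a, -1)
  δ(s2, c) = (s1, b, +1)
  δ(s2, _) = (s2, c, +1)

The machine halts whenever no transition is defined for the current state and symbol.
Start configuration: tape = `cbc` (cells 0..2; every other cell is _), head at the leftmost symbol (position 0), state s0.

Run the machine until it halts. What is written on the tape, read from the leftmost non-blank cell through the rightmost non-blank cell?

s0 | __[c]bc   read c → write c, move -1, go to s2
s2 | _[_]cbc   read _ → write c, move +1, go to s2
s2 | _c[c]bc   read c → write b, move +1, go to s1
s1 | _cb[b]c   read b → write _, move -1, go to s2
s2 | _c[b]_c   read b → write a, move -1, go to s0
s0 | _[c]a_c   read c → write c, move -1, go to s2
s2 | [_]ca_c   read _ → write c, move +1, go to s2
s2 | c[c]a_c   read c → write b, move +1, go to s1
s1 | cb[a]_c   read a → write _, move +1, go to s1
s1 | cb_[_]c   read _ → write c, move +1, go to s1
s1 | cb_c[c]
The non-blank tape span at halt is cb_cc.

cb_cc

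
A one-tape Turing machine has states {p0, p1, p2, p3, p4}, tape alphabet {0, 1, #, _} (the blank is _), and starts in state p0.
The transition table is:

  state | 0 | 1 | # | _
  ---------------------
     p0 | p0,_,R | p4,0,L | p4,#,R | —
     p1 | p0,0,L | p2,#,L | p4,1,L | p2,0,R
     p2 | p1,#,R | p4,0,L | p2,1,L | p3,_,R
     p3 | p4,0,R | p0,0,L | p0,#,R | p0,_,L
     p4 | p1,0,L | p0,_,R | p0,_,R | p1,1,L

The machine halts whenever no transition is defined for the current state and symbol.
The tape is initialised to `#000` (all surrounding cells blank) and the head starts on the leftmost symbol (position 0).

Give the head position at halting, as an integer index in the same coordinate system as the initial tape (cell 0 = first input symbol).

p0 | _____[#]000   read # → write #, move R, go to p4
p4 | _____#[0]00   read 0 → write 0, move L, go to p1
p1 | _____[#]000   read # → write 1, move L, go to p4
p4 | ____[_]1000   read _ → write 1, move L, go to p1
p1 | ___[_]11000   read _ → write 0, move R, go to p2
p2 | ___0[1]1000   read 1 → write 0, move L, go to p4
p4 | ___[0]01000   read 0 → write 0, move L, go to p1
p1 | __[_]001000   read _ → write 0, move R, go to p2
p2 | __0[0]01000   read 0 → write #, move R, go to p1
p1 | __0#[0]1000   read 0 → write 0, move L, go to p0
p0 | __0[#]01000   read # → write #, move R, go to p4
p4 | __0#[0]1000   read 0 → write 0, move L, go to p1
p1 | __0[#]01000   read # → write 1, move L, go to p4
p4 | __[0]101000   read 0 → write 0, move L, go to p1
p1 | _[_]0101000   read _ → write 0, move R, go to p2
p2 | _0[0]101000   read 0 → write #, move R, go to p1
p1 | _0#[1]01000   read 1 → write #, move L, go to p2
p2 | _0[#]#01000   read # → write 1, move L, go to p2
p2 | _[0]1#01000   read 0 → write #, move R, go to p1
p1 | _#[1]#01000   read 1 → write #, move L, go to p2
p2 | _[#]##01000   read # → write 1, move L, go to p2
p2 | [_]1##01000   read _ → write _, move R, go to p3
p3 | _[1]##01000   read 1 → write 0, move L, go to p0
p0 | [_]0##01000
At halt the head is at cell -5.

-5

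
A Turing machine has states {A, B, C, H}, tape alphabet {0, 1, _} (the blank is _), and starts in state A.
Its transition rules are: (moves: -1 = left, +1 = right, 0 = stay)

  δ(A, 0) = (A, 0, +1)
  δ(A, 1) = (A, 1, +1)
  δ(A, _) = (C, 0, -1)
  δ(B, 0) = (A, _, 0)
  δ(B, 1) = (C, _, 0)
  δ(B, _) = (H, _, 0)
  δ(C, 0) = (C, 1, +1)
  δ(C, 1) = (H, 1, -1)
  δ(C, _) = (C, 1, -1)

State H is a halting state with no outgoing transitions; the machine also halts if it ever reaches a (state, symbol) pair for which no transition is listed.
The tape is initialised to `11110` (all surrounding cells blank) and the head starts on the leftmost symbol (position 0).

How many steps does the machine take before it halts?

state=A head=0 tape=[1]1110__   (A,1)→(A,1,+1)
state=A head=1 tape=1[1]110__   (A,1)→(A,1,+1)
state=A head=2 tape=11[1]10__   (A,1)→(A,1,+1)
state=A head=3 tape=111[1]0__   (A,1)→(A,1,+1)
state=A head=4 tape=1111[0]__   (A,0)→(A,0,+1)
state=A head=5 tape=11110[_]_   (A,_)→(C,0,-1)
state=C head=4 tape=1111[0]0_   (C,0)→(C,1,+1)
state=C head=5 tape=11111[0]_   (C,0)→(C,1,+1)
state=C head=6 tape=111111[_]   (C,_)→(C,1,-1)
state=C head=5 tape=11111[1]1   (C,1)→(H,1,-1)
state=H head=4 tape=1111[1]11
M halts after 10 transitions.

10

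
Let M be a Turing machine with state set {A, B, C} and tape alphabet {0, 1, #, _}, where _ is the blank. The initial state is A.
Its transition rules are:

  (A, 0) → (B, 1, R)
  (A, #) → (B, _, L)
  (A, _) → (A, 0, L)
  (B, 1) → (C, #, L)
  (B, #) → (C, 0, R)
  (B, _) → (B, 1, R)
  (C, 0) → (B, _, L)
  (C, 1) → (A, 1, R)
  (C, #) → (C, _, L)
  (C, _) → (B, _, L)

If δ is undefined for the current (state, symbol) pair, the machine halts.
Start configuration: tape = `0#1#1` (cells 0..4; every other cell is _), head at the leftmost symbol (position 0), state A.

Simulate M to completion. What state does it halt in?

B

A | __[0]#1#1   read 0 → write 1, move R, go to B
B | __1[#]1#1   read # → write 0, move R, go to C
C | __10[1]#1   read 1 → write 1, move R, go to A
A | __101[#]1   read # → write _, move L, go to B
B | __10[1]_1   read 1 → write #, move L, go to C
C | __1[0]#_1   read 0 → write _, move L, go to B
B | __[1]_#_1   read 1 → write #, move L, go to C
C | _[_]#_#_1   read _ → write _, move L, go to B
B | [_]_#_#_1   read _ → write 1, move R, go to B
B | 1[_]#_#_1   read _ → write 1, move R, go to B
B | 11[#]_#_1   read # → write 0, move R, go to C
C | 110[_]#_1   read _ → write _, move L, go to B
B | 11[0]_#_1
No transition is defined for (B, 0); M halts in state B.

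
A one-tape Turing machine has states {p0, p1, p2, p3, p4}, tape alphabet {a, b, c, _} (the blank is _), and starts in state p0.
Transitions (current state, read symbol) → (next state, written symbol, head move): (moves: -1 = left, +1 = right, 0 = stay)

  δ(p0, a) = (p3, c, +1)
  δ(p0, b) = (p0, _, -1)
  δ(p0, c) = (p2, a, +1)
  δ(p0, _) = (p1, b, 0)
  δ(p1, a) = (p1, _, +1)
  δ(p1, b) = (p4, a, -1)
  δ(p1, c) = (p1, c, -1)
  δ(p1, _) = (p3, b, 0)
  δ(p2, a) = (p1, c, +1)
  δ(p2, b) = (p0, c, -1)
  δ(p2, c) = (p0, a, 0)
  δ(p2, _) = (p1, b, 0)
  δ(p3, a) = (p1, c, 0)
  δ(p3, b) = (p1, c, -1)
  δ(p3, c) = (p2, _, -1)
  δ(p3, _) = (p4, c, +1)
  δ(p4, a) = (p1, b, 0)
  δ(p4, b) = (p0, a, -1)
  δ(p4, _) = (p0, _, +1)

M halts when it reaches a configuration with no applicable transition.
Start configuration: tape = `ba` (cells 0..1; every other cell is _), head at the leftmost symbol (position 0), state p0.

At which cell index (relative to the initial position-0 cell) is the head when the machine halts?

state=p0 head=0 tape=__[b]a   (p0,b)→(p0,_,-1)
state=p0 head=-1 tape=_[_]_a   (p0,_)→(p1,b,0)
state=p1 head=-1 tape=_[b]_a   (p1,b)→(p4,a,-1)
state=p4 head=-2 tape=[_]a_a   (p4,_)→(p0,_,+1)
state=p0 head=-1 tape=_[a]_a   (p0,a)→(p3,c,+1)
state=p3 head=0 tape=_c[_]a   (p3,_)→(p4,c,+1)
state=p4 head=1 tape=_cc[a]   (p4,a)→(p1,b,0)
state=p1 head=1 tape=_cc[b]   (p1,b)→(p4,a,-1)
state=p4 head=0 tape=_c[c]a
At halt the head is at cell 0.

0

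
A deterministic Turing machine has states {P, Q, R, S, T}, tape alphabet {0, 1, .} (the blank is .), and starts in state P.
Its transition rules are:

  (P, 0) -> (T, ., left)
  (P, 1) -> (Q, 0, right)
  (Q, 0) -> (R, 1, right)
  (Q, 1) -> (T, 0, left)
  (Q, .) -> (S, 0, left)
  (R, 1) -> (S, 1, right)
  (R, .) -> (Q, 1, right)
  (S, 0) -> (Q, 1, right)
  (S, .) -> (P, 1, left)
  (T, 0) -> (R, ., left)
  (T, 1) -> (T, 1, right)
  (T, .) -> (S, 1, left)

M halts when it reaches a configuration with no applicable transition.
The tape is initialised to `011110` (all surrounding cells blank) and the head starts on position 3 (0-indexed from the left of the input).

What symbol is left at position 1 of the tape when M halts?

.

P | 011[1]10   read 1 → write 0, move right, go to Q
Q | 0110[1]0   read 1 → write 0, move left, go to T
T | 011[0]00   read 0 → write ., move left, go to R
R | 01[1].00   read 1 → write 1, move right, go to S
S | 011[.]00   read . → write 1, move left, go to P
P | 01[1]100   read 1 → write 0, move right, go to Q
Q | 010[1]00   read 1 → write 0, move left, go to T
T | 01[0]000   read 0 → write ., move left, go to R
R | 0[1].000   read 1 → write 1, move right, go to S
S | 01[.]000   read . → write 1, move left, go to P
P | 0[1]1000   read 1 → write 0, move right, go to Q
Q | 00[1]000   read 1 → write 0, move left, go to T
T | 0[0]0000   read 0 → write ., move left, go to R
R | [0].0000
Cell 1 holds . when M halts.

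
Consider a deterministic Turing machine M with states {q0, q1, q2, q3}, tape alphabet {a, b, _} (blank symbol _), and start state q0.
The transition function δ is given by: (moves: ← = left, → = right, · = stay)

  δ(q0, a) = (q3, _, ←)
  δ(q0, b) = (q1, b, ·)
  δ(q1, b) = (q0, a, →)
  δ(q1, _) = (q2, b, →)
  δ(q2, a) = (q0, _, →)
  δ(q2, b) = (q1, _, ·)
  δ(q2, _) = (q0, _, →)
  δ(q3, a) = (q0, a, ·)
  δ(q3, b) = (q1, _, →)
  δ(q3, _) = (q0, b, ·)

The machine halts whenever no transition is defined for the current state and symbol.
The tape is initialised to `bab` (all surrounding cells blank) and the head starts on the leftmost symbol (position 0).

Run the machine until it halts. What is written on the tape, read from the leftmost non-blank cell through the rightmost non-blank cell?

q0 | _[b]ab   read b → write b, move ·, go to q1
q1 | _[b]ab   read b → write a, move →, go to q0
q0 | _a[a]b   read a → write _, move ←, go to q3
q3 | _[a]_b   read a → write a, move ·, go to q0
q0 | _[a]_b   read a → write _, move ←, go to q3
q3 | [_]__b   read _ → write b, move ·, go to q0
q0 | [b]__b   read b → write b, move ·, go to q1
q1 | [b]__b   read b → write a, move →, go to q0
q0 | a[_]_b
The non-blank tape span at halt is a__b.

a__b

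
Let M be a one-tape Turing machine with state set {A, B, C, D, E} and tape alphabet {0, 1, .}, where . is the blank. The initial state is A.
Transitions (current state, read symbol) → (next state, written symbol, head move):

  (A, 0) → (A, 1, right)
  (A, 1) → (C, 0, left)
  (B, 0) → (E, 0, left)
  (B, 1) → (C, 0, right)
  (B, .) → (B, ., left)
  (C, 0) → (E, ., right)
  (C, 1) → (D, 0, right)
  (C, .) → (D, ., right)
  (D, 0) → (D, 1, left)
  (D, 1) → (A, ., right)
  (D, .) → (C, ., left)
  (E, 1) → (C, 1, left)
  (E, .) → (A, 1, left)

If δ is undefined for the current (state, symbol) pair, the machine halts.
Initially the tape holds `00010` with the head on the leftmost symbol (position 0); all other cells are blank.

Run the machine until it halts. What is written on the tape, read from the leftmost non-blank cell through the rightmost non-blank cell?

state=A head=0 tape=[0]0010   (A,0)→(A,1,right)
state=A head=1 tape=1[0]010   (A,0)→(A,1,right)
state=A head=2 tape=11[0]10   (A,0)→(A,1,right)
state=A head=3 tape=111[1]0   (A,1)→(C,0,left)
state=C head=2 tape=11[1]00   (C,1)→(D,0,right)
state=D head=3 tape=110[0]0   (D,0)→(D,1,left)
state=D head=2 tape=11[0]10   (D,0)→(D,1,left)
state=D head=1 tape=1[1]110   (D,1)→(A,.,right)
state=A head=2 tape=1.[1]10   (A,1)→(C,0,left)
state=C head=1 tape=1[.]010   (C,.)→(D,.,right)
state=D head=2 tape=1.[0]10   (D,0)→(D,1,left)
state=D head=1 tape=1[.]110   (D,.)→(C,.,left)
state=C head=0 tape=[1].110   (C,1)→(D,0,right)
state=D head=1 tape=0[.]110   (D,.)→(C,.,left)
state=C head=0 tape=[0].110   (C,0)→(E,.,right)
state=E head=1 tape=.[.]110   (E,.)→(A,1,left)
state=A head=0 tape=[.]1110
The non-blank tape span at halt is 1110.

1110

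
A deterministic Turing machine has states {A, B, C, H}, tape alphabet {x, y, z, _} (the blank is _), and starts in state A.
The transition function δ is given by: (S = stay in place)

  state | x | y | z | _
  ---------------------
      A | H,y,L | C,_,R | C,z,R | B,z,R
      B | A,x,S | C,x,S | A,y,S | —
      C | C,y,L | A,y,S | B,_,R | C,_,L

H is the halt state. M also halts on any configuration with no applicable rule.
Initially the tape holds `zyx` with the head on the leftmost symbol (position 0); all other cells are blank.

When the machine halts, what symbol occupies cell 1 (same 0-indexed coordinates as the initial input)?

_

state=A head=0 tape=[z]yx   (A,z)→(C,z,R)
state=C head=1 tape=z[y]x   (C,y)→(A,y,S)
state=A head=1 tape=z[y]x   (A,y)→(C,_,R)
state=C head=2 tape=z_[x]   (C,x)→(C,y,L)
state=C head=1 tape=z[_]y   (C,_)→(C,_,L)
state=C head=0 tape=[z]_y   (C,z)→(B,_,R)
state=B head=1 tape=_[_]y
Cell 1 holds _ when M halts.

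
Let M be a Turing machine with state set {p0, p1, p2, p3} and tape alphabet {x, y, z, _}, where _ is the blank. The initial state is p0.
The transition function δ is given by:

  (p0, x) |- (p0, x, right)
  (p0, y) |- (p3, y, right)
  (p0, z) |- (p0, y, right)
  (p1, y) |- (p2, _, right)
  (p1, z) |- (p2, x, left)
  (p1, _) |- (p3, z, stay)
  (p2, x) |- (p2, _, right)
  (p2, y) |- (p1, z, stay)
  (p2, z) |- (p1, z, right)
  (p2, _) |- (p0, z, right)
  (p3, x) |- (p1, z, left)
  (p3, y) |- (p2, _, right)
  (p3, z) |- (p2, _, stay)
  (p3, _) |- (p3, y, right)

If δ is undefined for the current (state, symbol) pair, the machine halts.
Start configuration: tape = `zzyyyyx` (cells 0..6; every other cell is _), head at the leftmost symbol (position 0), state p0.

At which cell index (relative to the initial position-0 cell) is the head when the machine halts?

p0 | [z]zyyyyx__   read z → write y, move right, go to p0
p0 | y[z]yyyyx__   read z → write y, move right, go to p0
p0 | yy[y]yyyx__   read y → write y, move right, go to p3
p3 | yyy[y]yyx__   read y → write _, move right, go to p2
p2 | yyy_[y]yx__   read y → write z, move stay, go to p1
p1 | yyy_[z]yx__   read z → write x, move left, go to p2
p2 | yyy[_]xyx__   read _ → write z, move right, go to p0
p0 | yyyz[x]yx__   read x → write x, move right, go to p0
p0 | yyyzx[y]x__   read y → write y, move right, go to p3
p3 | yyyzxy[x]__   read x → write z, move left, go to p1
p1 | yyyzx[y]z__   read y → write _, move right, go to p2
p2 | yyyzx_[z]__   read z → write z, move right, go to p1
p1 | yyyzx_z[_]_   read _ → write z, move stay, go to p3
p3 | yyyzx_z[z]_   read z → write _, move stay, go to p2
p2 | yyyzx_z[_]_   read _ → write z, move right, go to p0
p0 | yyyzx_zz[_]
At halt the head is at cell 8.

8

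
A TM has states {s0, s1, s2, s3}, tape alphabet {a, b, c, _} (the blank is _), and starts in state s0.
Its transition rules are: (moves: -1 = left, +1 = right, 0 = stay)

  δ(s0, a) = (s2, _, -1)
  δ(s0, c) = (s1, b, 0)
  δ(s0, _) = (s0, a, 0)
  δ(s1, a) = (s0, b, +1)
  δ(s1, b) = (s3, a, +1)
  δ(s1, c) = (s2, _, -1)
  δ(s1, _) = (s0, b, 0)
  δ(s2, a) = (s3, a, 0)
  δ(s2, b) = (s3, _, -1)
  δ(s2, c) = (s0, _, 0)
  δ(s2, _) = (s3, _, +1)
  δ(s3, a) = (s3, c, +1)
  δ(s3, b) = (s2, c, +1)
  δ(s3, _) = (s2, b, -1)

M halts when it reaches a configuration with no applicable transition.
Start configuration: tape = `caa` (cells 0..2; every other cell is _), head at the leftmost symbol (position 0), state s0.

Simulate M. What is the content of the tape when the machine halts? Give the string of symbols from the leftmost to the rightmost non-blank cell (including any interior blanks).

s0 | _[c]aa_   read c → write b, move 0, go to s1
s1 | _[b]aa_   read b → write a, move +1, go to s3
s3 | _a[a]a_   read a → write c, move +1, go to s3
s3 | _ac[a]_   read a → write c, move +1, go to s3
s3 | _acc[_]   read _ → write b, move -1, go to s2
s2 | _ac[c]b   read c → write _, move 0, go to s0
s0 | _ac[_]b   read _ → write a, move 0, go to s0
s0 | _ac[a]b   read a → write _, move -1, go to s2
s2 | _a[c]_b   read c → write _, move 0, go to s0
s0 | _a[_]_b   read _ → write a, move 0, go to s0
s0 | _a[a]_b   read a → write _, move -1, go to s2
s2 | _[a]__b   read a → write a, move 0, go to s3
s3 | _[a]__b   read a → write c, move +1, go to s3
s3 | _c[_]_b   read _ → write b, move -1, go to s2
s2 | _[c]b_b   read c → write _, move 0, go to s0
s0 | _[_]b_b   read _ → write a, move 0, go to s0
s0 | _[a]b_b   read a → write _, move -1, go to s2
s2 | [_]_b_b   read _ → write _, move +1, go to s3
s3 | _[_]b_b   read _ → write b, move -1, go to s2
s2 | [_]bb_b   read _ → write _, move +1, go to s3
s3 | _[b]b_b   read b → write c, move +1, go to s2
s2 | _c[b]_b   read b → write _, move -1, go to s3
s3 | _[c]__b
The non-blank tape span at halt is c__b.

c__b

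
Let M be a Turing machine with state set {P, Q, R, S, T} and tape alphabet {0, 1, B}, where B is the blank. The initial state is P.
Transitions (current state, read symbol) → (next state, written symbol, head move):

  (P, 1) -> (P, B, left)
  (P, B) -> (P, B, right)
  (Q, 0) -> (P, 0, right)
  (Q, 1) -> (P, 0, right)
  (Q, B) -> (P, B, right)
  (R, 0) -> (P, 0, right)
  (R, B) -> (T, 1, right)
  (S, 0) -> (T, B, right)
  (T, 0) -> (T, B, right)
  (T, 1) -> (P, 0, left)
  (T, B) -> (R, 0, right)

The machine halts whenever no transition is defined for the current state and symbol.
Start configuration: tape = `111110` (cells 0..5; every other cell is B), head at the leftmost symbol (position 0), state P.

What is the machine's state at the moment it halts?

P

P | B[1]11110   read 1 → write B, move left, go to P
P | [B]B11110   read B → write B, move right, go to P
P | B[B]11110   read B → write B, move right, go to P
P | BB[1]1110   read 1 → write B, move left, go to P
P | B[B]B1110   read B → write B, move right, go to P
P | BB[B]1110   read B → write B, move right, go to P
P | BBB[1]110   read 1 → write B, move left, go to P
P | BB[B]B110   read B → write B, move right, go to P
P | BBB[B]110   read B → write B, move right, go to P
P | BBBB[1]10   read 1 → write B, move left, go to P
P | BBB[B]B10   read B → write B, move right, go to P
P | BBBB[B]10   read B → write B, move right, go to P
P | BBBBB[1]0   read 1 → write B, move left, go to P
P | BBBB[B]B0   read B → write B, move right, go to P
P | BBBBB[B]0   read B → write B, move right, go to P
P | BBBBBB[0]
No transition is defined for (P, 0); M halts in state P.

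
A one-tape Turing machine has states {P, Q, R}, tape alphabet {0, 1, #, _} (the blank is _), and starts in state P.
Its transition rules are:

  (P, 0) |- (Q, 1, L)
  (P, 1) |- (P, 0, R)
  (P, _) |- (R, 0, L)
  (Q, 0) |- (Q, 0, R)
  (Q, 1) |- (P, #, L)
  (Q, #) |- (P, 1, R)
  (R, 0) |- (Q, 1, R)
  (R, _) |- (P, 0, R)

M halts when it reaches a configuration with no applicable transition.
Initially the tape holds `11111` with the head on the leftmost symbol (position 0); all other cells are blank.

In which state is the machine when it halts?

Q

P | [1]1111__   read 1 → write 0, move R, go to P
P | 0[1]111__   read 1 → write 0, move R, go to P
P | 00[1]11__   read 1 → write 0, move R, go to P
P | 000[1]1__   read 1 → write 0, move R, go to P
P | 0000[1]__   read 1 → write 0, move R, go to P
P | 00000[_]_   read _ → write 0, move L, go to R
R | 0000[0]0_   read 0 → write 1, move R, go to Q
Q | 00001[0]_   read 0 → write 0, move R, go to Q
Q | 000010[_]
No transition is defined for (Q, _); M halts in state Q.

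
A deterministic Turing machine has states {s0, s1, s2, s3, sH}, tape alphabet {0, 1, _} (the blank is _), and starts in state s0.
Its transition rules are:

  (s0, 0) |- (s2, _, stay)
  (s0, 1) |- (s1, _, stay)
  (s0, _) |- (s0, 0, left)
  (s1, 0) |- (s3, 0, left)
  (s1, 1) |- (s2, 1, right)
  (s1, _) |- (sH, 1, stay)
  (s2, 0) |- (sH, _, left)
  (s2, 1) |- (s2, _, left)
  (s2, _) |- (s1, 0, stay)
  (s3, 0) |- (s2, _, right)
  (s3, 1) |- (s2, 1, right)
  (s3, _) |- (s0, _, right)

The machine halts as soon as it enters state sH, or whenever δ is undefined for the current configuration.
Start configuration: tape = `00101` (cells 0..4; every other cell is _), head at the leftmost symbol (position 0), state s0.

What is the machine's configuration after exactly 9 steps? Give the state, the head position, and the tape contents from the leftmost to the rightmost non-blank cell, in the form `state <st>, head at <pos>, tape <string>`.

state s2, head at 0, tape 0101

state=s0 head=0 tape=_[0]0101   (s0,0)→(s2,_,stay)
state=s2 head=0 tape=_[_]0101   (s2,_)→(s1,0,stay)
state=s1 head=0 tape=_[0]0101   (s1,0)→(s3,0,left)
state=s3 head=-1 tape=[_]00101   (s3,_)→(s0,_,right)
state=s0 head=0 tape=_[0]0101   (s0,0)→(s2,_,stay)
state=s2 head=0 tape=_[_]0101   (s2,_)→(s1,0,stay)
state=s1 head=0 tape=_[0]0101   (s1,0)→(s3,0,left)
state=s3 head=-1 tape=[_]00101   (s3,_)→(s0,_,right)
state=s0 head=0 tape=_[0]0101   (s0,0)→(s2,_,stay)
state=s2 head=0 tape=_[_]0101
After 9 steps: state s2, head at 0, tape 0101.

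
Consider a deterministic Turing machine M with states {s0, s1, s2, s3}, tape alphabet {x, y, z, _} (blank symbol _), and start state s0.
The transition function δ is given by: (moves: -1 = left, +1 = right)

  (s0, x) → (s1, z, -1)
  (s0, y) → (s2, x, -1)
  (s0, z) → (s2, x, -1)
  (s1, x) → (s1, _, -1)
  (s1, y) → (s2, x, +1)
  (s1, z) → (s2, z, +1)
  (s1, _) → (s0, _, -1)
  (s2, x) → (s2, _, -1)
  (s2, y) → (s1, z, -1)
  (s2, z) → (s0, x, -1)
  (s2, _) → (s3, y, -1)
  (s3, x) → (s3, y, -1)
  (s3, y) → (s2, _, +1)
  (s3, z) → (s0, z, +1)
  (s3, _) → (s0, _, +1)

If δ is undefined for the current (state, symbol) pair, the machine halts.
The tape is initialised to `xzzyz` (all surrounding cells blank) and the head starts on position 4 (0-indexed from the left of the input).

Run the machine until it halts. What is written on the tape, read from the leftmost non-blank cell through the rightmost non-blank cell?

zxxxx

s0 | __xzzy[z]   read z → write x, move -1, go to s2
s2 | __xzz[y]x   read y → write z, move -1, go to s1
s1 | __xz[z]zx   read z → write z, move +1, go to s2
s2 | __xzz[z]x   read z → write x, move -1, go to s0
s0 | __xz[z]xx   read z → write x, move -1, go to s2
s2 | __x[z]xxx   read z → write x, move -1, go to s0
s0 | __[x]xxxx   read x → write z, move -1, go to s1
s1 | _[_]zxxxx   read _ → write _, move -1, go to s0
s0 | [_]_zxxxx
The non-blank tape span at halt is zxxxx.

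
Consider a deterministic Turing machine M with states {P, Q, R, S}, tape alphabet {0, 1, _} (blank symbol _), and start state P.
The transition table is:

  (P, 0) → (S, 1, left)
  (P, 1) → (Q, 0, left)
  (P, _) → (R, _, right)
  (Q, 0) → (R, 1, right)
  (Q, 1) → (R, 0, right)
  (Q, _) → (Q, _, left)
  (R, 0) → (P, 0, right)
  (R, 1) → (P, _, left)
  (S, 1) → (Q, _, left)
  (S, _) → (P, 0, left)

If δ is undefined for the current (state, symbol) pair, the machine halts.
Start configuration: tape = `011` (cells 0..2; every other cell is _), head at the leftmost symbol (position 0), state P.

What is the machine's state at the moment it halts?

state=P head=0 tape=__[0]11__   (P,0)→(S,1,left)
state=S head=-1 tape=_[_]111__   (S,_)→(P,0,left)
state=P head=-2 tape=[_]0111__   (P,_)→(R,_,right)
state=R head=-1 tape=_[0]111__   (R,0)→(P,0,right)
state=P head=0 tape=_0[1]11__   (P,1)→(Q,0,left)
state=Q head=-1 tape=_[0]011__   (Q,0)→(R,1,right)
state=R head=0 tape=_1[0]11__   (R,0)→(P,0,right)
state=P head=1 tape=_10[1]1__   (P,1)→(Q,0,left)
state=Q head=0 tape=_1[0]01__   (Q,0)→(R,1,right)
state=R head=1 tape=_11[0]1__   (R,0)→(P,0,right)
state=P head=2 tape=_110[1]__   (P,1)→(Q,0,left)
state=Q head=1 tape=_11[0]0__   (Q,0)→(R,1,right)
state=R head=2 tape=_111[0]__   (R,0)→(P,0,right)
state=P head=3 tape=_1110[_]_   (P,_)→(R,_,right)
state=R head=4 tape=_1110_[_]
No transition is defined for (R, _); M halts in state R.

R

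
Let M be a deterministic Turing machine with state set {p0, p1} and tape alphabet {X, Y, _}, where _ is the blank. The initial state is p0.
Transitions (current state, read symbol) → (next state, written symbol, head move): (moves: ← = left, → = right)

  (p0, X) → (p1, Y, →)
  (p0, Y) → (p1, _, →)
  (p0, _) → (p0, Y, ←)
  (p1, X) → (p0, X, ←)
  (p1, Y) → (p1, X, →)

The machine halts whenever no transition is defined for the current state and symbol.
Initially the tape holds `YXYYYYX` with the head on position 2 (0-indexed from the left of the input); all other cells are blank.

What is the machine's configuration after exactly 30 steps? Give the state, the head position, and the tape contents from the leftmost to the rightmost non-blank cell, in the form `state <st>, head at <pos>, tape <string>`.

state p1, head at 6, tape YX_YXXX

state=p0 head=2 tape=YX[Y]YYYX   (p0,Y)→(p1,_,→)
state=p1 head=3 tape=YX_[Y]YYX   (p1,Y)→(p1,X,→)
state=p1 head=4 tape=YX_X[Y]YX   (p1,Y)→(p1,X,→)
state=p1 head=5 tape=YX_XX[Y]X   (p1,Y)→(p1,X,→)
state=p1 head=6 tape=YX_XXX[X]   (p1,X)→(p0,X,←)
state=p0 head=5 tape=YX_XX[X]X   (p0,X)→(p1,Y,→)
state=p1 head=6 tape=YX_XXY[X]   (p1,X)→(p0,X,←)
state=p0 head=5 tape=YX_XX[Y]X   (p0,Y)→(p1,_,→)
state=p1 head=6 tape=YX_XX_[X]   (p1,X)→(p0,X,←)
state=p0 head=5 tape=YX_XX[_]X   (p0,_)→(p0,Y,←)
state=p0 head=4 tape=YX_X[X]YX   (p0,X)→(p1,Y,→)
state=p1 head=5 tape=YX_XY[Y]X   (p1,Y)→(p1,X,→)
state=p1 head=6 tape=YX_XYX[X]   (p1,X)→(p0,X,←)
state=p0 head=5 tape=YX_XY[X]X   (p0,X)→(p1,Y,→)
state=p1 head=6 tape=YX_XYY[X]   (p1,X)→(p0,X,←)
state=p0 head=5 tape=YX_XY[Y]X   (p0,Y)→(p1,_,→)
state=p1 head=6 tape=YX_XY_[X]   (p1,X)→(p0,X,←)
state=p0 head=5 tape=YX_XY[_]X   (p0,_)→(p0,Y,←)
state=p0 head=4 tape=YX_X[Y]YX   (p0,Y)→(p1,_,→)
state=p1 head=5 tape=YX_X_[Y]X   (p1,Y)→(p1,X,→)
state=p1 head=6 tape=YX_X_X[X]   (p1,X)→(p0,X,←)
state=p0 head=5 tape=YX_X_[X]X   (p0,X)→(p1,Y,→)
state=p1 head=6 tape=YX_X_Y[X]   (p1,X)→(p0,X,←)
state=p0 head=5 tape=YX_X_[Y]X   (p0,Y)→(p1,_,→)
state=p1 head=6 tape=YX_X__[X]   (p1,X)→(p0,X,←)
state=p0 head=5 tape=YX_X_[_]X   (p0,_)→(p0,Y,←)
state=p0 head=4 tape=YX_X[_]YX   (p0,_)→(p0,Y,←)
state=p0 head=3 tape=YX_[X]YYX   (p0,X)→(p1,Y,→)
state=p1 head=4 tape=YX_Y[Y]YX   (p1,Y)→(p1,X,→)
state=p1 head=5 tape=YX_YX[Y]X   (p1,Y)→(p1,X,→)
state=p1 head=6 tape=YX_YXX[X]
After 30 steps: state p1, head at 6, tape YX_YXXX.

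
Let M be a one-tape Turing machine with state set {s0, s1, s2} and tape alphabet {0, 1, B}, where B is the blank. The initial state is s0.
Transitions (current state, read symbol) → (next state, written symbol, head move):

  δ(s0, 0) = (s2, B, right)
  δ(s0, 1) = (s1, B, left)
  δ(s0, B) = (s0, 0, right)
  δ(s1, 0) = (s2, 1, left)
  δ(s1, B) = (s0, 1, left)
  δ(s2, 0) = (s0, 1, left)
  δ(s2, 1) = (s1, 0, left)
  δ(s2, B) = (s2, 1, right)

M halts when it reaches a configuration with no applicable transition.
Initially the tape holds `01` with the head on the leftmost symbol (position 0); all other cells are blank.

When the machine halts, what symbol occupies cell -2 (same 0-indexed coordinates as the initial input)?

state=s0 head=0 tape=BB[0]1   (s0,0)→(s2,B,right)
state=s2 head=1 tape=BBB[1]   (s2,1)→(s1,0,left)
state=s1 head=0 tape=BB[B]0   (s1,B)→(s0,1,left)
state=s0 head=-1 tape=B[B]10   (s0,B)→(s0,0,right)
state=s0 head=0 tape=B0[1]0   (s0,1)→(s1,B,left)
state=s1 head=-1 tape=B[0]B0   (s1,0)→(s2,1,left)
state=s2 head=-2 tape=[B]1B0   (s2,B)→(s2,1,right)
state=s2 head=-1 tape=1[1]B0   (s2,1)→(s1,0,left)
state=s1 head=-2 tape=[1]0B0
Cell -2 holds 1 when M halts.

1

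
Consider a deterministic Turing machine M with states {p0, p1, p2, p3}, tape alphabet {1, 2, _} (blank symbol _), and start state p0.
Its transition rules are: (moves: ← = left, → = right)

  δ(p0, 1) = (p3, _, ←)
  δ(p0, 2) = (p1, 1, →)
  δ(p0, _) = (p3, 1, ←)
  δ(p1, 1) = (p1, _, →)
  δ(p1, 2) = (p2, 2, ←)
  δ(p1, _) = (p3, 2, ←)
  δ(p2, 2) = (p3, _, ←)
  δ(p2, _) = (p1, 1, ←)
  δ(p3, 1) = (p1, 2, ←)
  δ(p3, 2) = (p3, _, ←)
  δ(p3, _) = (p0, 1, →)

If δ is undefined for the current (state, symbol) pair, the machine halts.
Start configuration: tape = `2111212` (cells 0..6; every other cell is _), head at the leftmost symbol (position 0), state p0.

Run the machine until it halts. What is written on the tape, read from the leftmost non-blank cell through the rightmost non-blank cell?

p0 | ____[2]111212   read 2 → write 1, move →, go to p1
p1 | ____1[1]11212   read 1 → write _, move →, go to p1
p1 | ____1_[1]1212   read 1 → write _, move →, go to p1
p1 | ____1__[1]212   read 1 → write _, move →, go to p1
p1 | ____1___[2]12   read 2 → write 2, move ←, go to p2
p2 | ____1__[_]212   read _ → write 1, move ←, go to p1
p1 | ____1_[_]1212   read _ → write 2, move ←, go to p3
p3 | ____1[_]21212   read _ → write 1, move →, go to p0
p0 | ____11[2]1212   read 2 → write 1, move →, go to p1
p1 | ____111[1]212   read 1 → write _, move →, go to p1
p1 | ____111_[2]12   read 2 → write 2, move ←, go to p2
p2 | ____111[_]212   read _ → write 1, move ←, go to p1
p1 | ____11[1]1212   read 1 → write _, move →, go to p1
p1 | ____11_[1]212   read 1 → write _, move →, go to p1
p1 | ____11__[2]12   read 2 → write 2, move ←, go to p2
p2 | ____11_[_]212   read _ → write 1, move ←, go to p1
p1 | ____11[_]1212   read _ → write 2, move ←, go to p3
p3 | ____1[1]21212   read 1 → write 2, move ←, go to p1
p1 | ____[1]221212   read 1 → write _, move →, go to p1
p1 | _____[2]21212   read 2 → write 2, move ←, go to p2
p2 | ____[_]221212   read _ → write 1, move ←, go to p1
p1 | ___[_]1221212   read _ → write 2, move ←, go to p3
p3 | __[_]21221212   read _ → write 1, move →, go to p0
p0 | __1[2]1221212   read 2 → write 1, move →, go to p1
p1 | __11[1]221212   read 1 → write _, move →, go to p1
p1 | __11_[2]21212   read 2 → write 2, move ←, go to p2
p2 | __11[_]221212   read _ → write 1, move ←, go to p1
p1 | __1[1]1221212   read 1 → write _, move →, go to p1
p1 | __1_[1]221212   read 1 → write _, move →, go to p1
p1 | __1__[2]21212   read 2 → write 2, move ←, go to p2
p2 | __1_[_]221212   read _ → write 1, move ←, go to p1
p1 | __1[_]1221212   read _ → write 2, move ←, go to p3
p3 | __[1]21221212   read 1 → write 2, move ←, go to p1
p1 | _[_]221221212   read _ → write 2, move ←, go to p3
p3 | [_]2221221212   read _ → write 1, move →, go to p0
p0 | 1[2]221221212   read 2 → write 1, move →, go to p1
p1 | 11[2]21221212   read 2 → write 2, move ←, go to p2
p2 | 1[1]221221212
The non-blank tape span at halt is 11221221212.

11221221212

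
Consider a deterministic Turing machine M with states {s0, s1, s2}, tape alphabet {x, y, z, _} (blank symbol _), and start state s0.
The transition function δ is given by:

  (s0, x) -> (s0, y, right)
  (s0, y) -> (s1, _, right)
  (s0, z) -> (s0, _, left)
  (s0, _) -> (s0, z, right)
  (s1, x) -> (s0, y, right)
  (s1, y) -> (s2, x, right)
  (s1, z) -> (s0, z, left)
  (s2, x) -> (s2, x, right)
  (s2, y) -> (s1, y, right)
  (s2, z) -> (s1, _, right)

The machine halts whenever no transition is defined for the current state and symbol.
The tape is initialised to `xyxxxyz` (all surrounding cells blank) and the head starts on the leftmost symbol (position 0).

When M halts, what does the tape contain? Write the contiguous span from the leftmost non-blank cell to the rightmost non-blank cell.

y_yy

s0 | [x]yxxxyz   read x → write y, move right, go to s0
s0 | y[y]xxxyz   read y → write _, move right, go to s1
s1 | y_[x]xxyz   read x → write y, move right, go to s0
s0 | y_y[x]xyz   read x → write y, move right, go to s0
s0 | y_yy[x]yz   read x → write y, move right, go to s0
s0 | y_yyy[y]z   read y → write _, move right, go to s1
s1 | y_yyy_[z]   read z → write z, move left, go to s0
s0 | y_yyy[_]z   read _ → write z, move right, go to s0
s0 | y_yyyz[z]   read z → write _, move left, go to s0
s0 | y_yyy[z]_   read z → write _, move left, go to s0
s0 | y_yy[y]__   read y → write _, move right, go to s1
s1 | y_yy_[_]_
The non-blank tape span at halt is y_yy.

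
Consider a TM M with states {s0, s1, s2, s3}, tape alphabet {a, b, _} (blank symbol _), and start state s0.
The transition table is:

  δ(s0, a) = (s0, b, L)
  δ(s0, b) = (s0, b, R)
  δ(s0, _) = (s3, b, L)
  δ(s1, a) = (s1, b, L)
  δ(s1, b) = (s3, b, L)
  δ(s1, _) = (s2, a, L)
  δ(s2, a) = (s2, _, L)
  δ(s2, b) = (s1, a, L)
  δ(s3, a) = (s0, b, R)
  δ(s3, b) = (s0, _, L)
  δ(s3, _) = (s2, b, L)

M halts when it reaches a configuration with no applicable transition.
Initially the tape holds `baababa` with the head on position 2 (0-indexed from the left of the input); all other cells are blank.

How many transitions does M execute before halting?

s0 | ___ba[a]baba_   read a → write b, move L, go to s0
s0 | ___b[a]bbaba_   read a → write b, move L, go to s0
s0 | ___[b]bbbaba_   read b → write b, move R, go to s0
s0 | ___b[b]bbaba_   read b → write b, move R, go to s0
s0 | ___bb[b]baba_   read b → write b, move R, go to s0
s0 | ___bbb[b]aba_   read b → write b, move R, go to s0
s0 | ___bbbb[a]ba_   read a → write b, move L, go to s0
s0 | ___bbb[b]bba_   read b → write b, move R, go to s0
s0 | ___bbbb[b]ba_   read b → write b, move R, go to s0
s0 | ___bbbbb[b]a_   read b → write b, move R, go to s0
s0 | ___bbbbbb[a]_   read a → write b, move L, go to s0
s0 | ___bbbbb[b]b_   read b → write b, move R, go to s0
s0 | ___bbbbbb[b]_   read b → write b, move R, go to s0
s0 | ___bbbbbbb[_]   read _ → write b, move L, go to s3
s3 | ___bbbbbb[b]b   read b → write _, move L, go to s0
s0 | ___bbbbb[b]_b   read b → write b, move R, go to s0
s0 | ___bbbbbb[_]b   read _ → write b, move L, go to s3
s3 | ___bbbbb[b]bb   read b → write _, move L, go to s0
s0 | ___bbbb[b]_bb   read b → write b, move R, go to s0
s0 | ___bbbbb[_]bb   read _ → write b, move L, go to s3
s3 | ___bbbb[b]bbb   read b → write _, move L, go to s0
s0 | ___bbb[b]_bbb   read b → write b, move R, go to s0
s0 | ___bbbb[_]bbb   read _ → write b, move L, go to s3
s3 | ___bbb[b]bbbb   read b → write _, move L, go to s0
s0 | ___bb[b]_bbbb   read b → write b, move R, go to s0
s0 | ___bbb[_]bbbb   read _ → write b, move L, go to s3
s3 | ___bb[b]bbbbb   read b → write _, move L, go to s0
s0 | ___b[b]_bbbbb   read b → write b, move R, go to s0
s0 | ___bb[_]bbbbb   read _ → write b, move L, go to s3
s3 | ___b[b]bbbbbb   read b → write _, move L, go to s0
s0 | ___[b]_bbbbbb   read b → write b, move R, go to s0
s0 | ___b[_]bbbbbb   read _ → write b, move L, go to s3
s3 | ___[b]bbbbbbb   read b → write _, move L, go to s0
s0 | __[_]_bbbbbbb   read _ → write b, move L, go to s3
s3 | _[_]b_bbbbbbb   read _ → write b, move L, go to s2
s2 | [_]bb_bbbbbbb
M halts after 35 transitions.

35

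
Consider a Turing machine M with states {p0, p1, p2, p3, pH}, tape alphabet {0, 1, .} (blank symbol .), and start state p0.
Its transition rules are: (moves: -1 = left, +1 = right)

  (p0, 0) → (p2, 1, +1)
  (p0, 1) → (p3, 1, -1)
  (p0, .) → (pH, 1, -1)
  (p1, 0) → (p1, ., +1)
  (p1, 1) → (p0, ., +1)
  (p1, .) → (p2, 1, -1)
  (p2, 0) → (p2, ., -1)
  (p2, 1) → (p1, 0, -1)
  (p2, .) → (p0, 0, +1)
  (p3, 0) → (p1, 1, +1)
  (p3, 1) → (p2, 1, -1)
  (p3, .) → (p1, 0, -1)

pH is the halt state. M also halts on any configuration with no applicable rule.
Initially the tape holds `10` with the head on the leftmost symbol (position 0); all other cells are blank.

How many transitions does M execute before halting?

21

state=p0 head=0 tape=...[1]0.   (p0,1)→(p3,1,-1)
state=p3 head=-1 tape=..[.]10.   (p3,.)→(p1,0,-1)
state=p1 head=-2 tape=.[.]010.   (p1,.)→(p2,1,-1)
state=p2 head=-3 tape=[.]1010.   (p2,.)→(p0,0,+1)
state=p0 head=-2 tape=0[1]010.   (p0,1)→(p3,1,-1)
state=p3 head=-3 tape=[0]1010.   (p3,0)→(p1,1,+1)
state=p1 head=-2 tape=1[1]010.   (p1,1)→(p0,.,+1)
state=p0 head=-1 tape=1.[0]10.   (p0,0)→(p2,1,+1)
state=p2 head=0 tape=1.1[1]0.   (p2,1)→(p1,0,-1)
state=p1 head=-1 tape=1.[1]00.   (p1,1)→(p0,.,+1)
state=p0 head=0 tape=1..[0]0.   (p0,0)→(p2,1,+1)
state=p2 head=1 tape=1..1[0].   (p2,0)→(p2,.,-1)
state=p2 head=0 tape=1..[1]..   (p2,1)→(p1,0,-1)
state=p1 head=-1 tape=1.[.]0..   (p1,.)→(p2,1,-1)
state=p2 head=-2 tape=1[.]10..   (p2,.)→(p0,0,+1)
state=p0 head=-1 tape=10[1]0..   (p0,1)→(p3,1,-1)
state=p3 head=-2 tape=1[0]10..   (p3,0)→(p1,1,+1)
state=p1 head=-1 tape=11[1]0..   (p1,1)→(p0,.,+1)
state=p0 head=0 tape=11.[0]..   (p0,0)→(p2,1,+1)
state=p2 head=1 tape=11.1[.].   (p2,.)→(p0,0,+1)
state=p0 head=2 tape=11.10[.]   (p0,.)→(pH,1,-1)
state=pH head=1 tape=11.1[0]1
M halts after 21 transitions.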